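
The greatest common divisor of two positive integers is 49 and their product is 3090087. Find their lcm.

For any two positive integers, gcd × lcm equals their product. Hence lcm = 3090087 / 49 = 63063.

63063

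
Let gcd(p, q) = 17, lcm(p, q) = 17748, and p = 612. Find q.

Using pq = gcd(p,q)·lcm(p,q) = 17·17748 = 301716, we get q = 301716/612 = 493.

493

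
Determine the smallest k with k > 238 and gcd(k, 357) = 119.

gcd(k, 357) = 119 forces 119 | k; write k = 119s. Then gcd(119s, 119·3) = 119·gcd(s, 3), so need gcd(s, 3) = 1.
119s > 238 gives s ≥ 3. The least s ≥ 3 coprime to 3 is 4, so k = 119·4 = 476.

476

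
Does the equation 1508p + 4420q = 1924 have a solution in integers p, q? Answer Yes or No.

By Bézout, 1508p + 4420q = 1924 has integer solutions iff gcd(1508, 4420) | 1924.
Euclid: 4420 = 2·1508 + 1404; 1508 = 1·1404 + 104; 1404 = 13·104 + 52; 104 = 2·52 + 0. gcd = 52; 1924 mod 52 = 0. Yes.

Yes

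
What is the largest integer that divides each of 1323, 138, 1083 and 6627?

gcd(1323, 138): 1323 = 9·138 + 81; 138 = 1·81 + 57; 81 = 1·57 + 24; 57 = 2·24 + 9; 24 = 2·9 + 6; 9 = 1·6 + 3; 6 = 2·3 + 0 → 3
gcd(3, 1083): 1083 = 361·3 + 0 → 3
gcd(3, 6627): 6627 = 2209·3 + 0 → 3

3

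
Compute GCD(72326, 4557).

1

Euclid: 72326 = 15·4557 + 3971; 4557 = 1·3971 + 586; 3971 = 6·586 + 455; 586 = 1·455 + 131; 455 = 3·131 + 62; 131 = 2·62 + 7; 62 = 8·7 + 6; 7 = 1·6 + 1; 6 = 6·1 + 0. Last nonzero remainder: 1.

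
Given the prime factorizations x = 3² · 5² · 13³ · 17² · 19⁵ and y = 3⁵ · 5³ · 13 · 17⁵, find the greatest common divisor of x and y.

845325

min exponent per shared prime: 3² · 5² · 13 · 17² = 845325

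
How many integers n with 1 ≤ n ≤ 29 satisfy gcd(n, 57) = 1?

Prime factors of 57: 3, 19. Count integers ≤ 29 divisible by none of them.
By inclusion–exclusion: 29 − ⌊29/3⌋ − ⌊29/19⌋ + ⌊29/57⌋ = 19.

19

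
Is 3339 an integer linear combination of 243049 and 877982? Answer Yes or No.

No

By Bézout, 243049m + 877982n = 3339 has integer solutions iff gcd(243049, 877982) | 3339.
Euclid: 877982 = 3·243049 + 148835; 243049 = 1·148835 + 94214; 148835 = 1·94214 + 54621; 94214 = 1·54621 + 39593; 54621 = 1·39593 + 15028; 39593 = 2·15028 + 9537; 15028 = 1·9537 + 5491; 9537 = 1·5491 + 4046; 5491 = 1·4046 + 1445; 4046 = 2·1445 + 1156; 1445 = 1·1156 + 289; 1156 = 4·289 + 0. gcd = 289; 3339 mod 289 = 160. No.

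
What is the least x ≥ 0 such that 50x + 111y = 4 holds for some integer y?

80

gcd(50, 111) = 1 (Euclid: 111 = 2·50 + 11; 50 = 4·11 + 6; 11 = 1·6 + 5; 6 = 1·5 + 1; 5 = 5·1 + 0), and 1 | 4.
Extended Euclid: 50·(20) + 111·(-9) = 1. Scale by 4: x₀ = 80.
General solution x = x₀ + 111t; reducing mod 111 gives x = 80 (and y = -36).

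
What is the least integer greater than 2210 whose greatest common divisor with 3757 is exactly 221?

2431

3757 = 221·17. Any x with gcd(x, 3757) = 221 is a multiple of 221, say 221s, with s coprime to 17.
Need s > 2210/221, so s ≥ 11. First s ≥ 11 with gcd(s, 17) = 1 is s = 11. Thus x = 221·11 = 2431.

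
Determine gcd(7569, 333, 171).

9

gcd(7569, 333): 7569 = 22·333 + 243; 333 = 1·243 + 90; 243 = 2·90 + 63; 90 = 1·63 + 27; 63 = 2·27 + 9; 27 = 3·9 + 0 → 9
gcd(9, 171): 171 = 19·9 + 0 → 9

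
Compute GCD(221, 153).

17

Euclid: 221 = 1·153 + 68; 153 = 2·68 + 17; 68 = 4·17 + 0. Last nonzero remainder: 17.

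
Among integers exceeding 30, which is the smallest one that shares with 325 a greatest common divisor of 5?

35

Multiples of 5 above 30: 5·7, 5·8, … . Need the cofactor coprime to 325/5 = 65.
Checking s = 7, 8, … the first with gcd(s, 65) = 1 is s = 7, giving 35.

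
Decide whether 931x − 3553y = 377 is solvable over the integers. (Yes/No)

gcd(931, 3553): 3553 = 3·931 + 760; 931 = 1·760 + 171; 760 = 4·171 + 76; 171 = 2·76 + 19; 76 = 4·19 + 0 → 19
19 does not divide 377, so a solution does not exist.

No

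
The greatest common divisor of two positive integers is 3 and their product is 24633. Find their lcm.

8211

Since gcd(m,n)·lcm(m,n) = mn, lcm = 24633/3 = 8211.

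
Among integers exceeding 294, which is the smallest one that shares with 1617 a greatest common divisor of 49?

1617 = 49·33. Any t with gcd(t, 1617) = 49 is a multiple of 49, say 49s, with s coprime to 33.
Need s > 294/49, so s ≥ 7. First s ≥ 7 with gcd(s, 33) = 1 is s = 7. Thus t = 49·7 = 343.

343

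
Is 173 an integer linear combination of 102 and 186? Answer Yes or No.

By Bézout, 102s − 186t = 173 has integer solutions iff gcd(102, 186) | 173.
Euclid: 186 = 1·102 + 84; 102 = 1·84 + 18; 84 = 4·18 + 12; 18 = 1·12 + 6; 12 = 2·6 + 0. gcd = 6; 173 mod 6 = 5. No.

No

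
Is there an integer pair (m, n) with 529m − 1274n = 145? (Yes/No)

gcd(529, 1274): 1274 = 2·529 + 216; 529 = 2·216 + 97; 216 = 2·97 + 22; 97 = 4·22 + 9; 22 = 2·9 + 4; 9 = 2·4 + 1; 4 = 4·1 + 0 → 1
1 divides 145, so a solution exists.

Yes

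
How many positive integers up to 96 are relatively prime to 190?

Prime factors of 190: 2, 5, 19. Count integers ≤ 96 divisible by none of them.
By inclusion–exclusion: 96 − ⌊96/2⌋ − ⌊96/5⌋ − ⌊96/19⌋ + ⌊96/10⌋ + ⌊96/38⌋ + ⌊96/95⌋ − ⌊96/190⌋ = 36.

36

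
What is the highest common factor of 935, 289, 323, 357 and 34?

17

935 = 5 · 11 · 17; 289 = 17²; 323 = 17 · 19; 357 = 3 · 7 · 17; 34 = 2 · 17
gcd takes min exponent of each prime: 17 = 17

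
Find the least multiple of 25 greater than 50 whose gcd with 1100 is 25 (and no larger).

75

1100 = 25·44. Any t with gcd(t, 1100) = 25 is a multiple of 25, say 25s, with s coprime to 44.
Need s > 50/25, so s ≥ 3. First s ≥ 3 with gcd(s, 44) = 1 is s = 3. Thus t = 25·3 = 75.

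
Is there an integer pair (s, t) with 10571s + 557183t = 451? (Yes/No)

Yes

gcd(10571, 557183): 557183 = 52·10571 + 7491; 10571 = 1·7491 + 3080; 7491 = 2·3080 + 1331; 3080 = 2·1331 + 418; 1331 = 3·418 + 77; 418 = 5·77 + 33; 77 = 2·33 + 11; 33 = 3·11 + 0 → 11
11 divides 451, so a solution exists.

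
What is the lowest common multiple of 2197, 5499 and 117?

2197 = 13³; 5499 = 3² · 13 · 47; 117 = 3² · 13
lcm takes max exponent of each prime: 3² · 13³ · 47 = 929331

929331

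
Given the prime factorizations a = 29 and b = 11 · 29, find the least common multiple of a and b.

319

max exponent per prime: 11 · 29 = 319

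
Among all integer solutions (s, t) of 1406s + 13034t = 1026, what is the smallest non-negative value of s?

10

Euclid: 13034 = 9·1406 + 380; 1406 = 3·380 + 266; 380 = 1·266 + 114; 266 = 2·114 + 38; 114 = 3·38 + 0 → gcd = 38; 1026 = 38·27.
Back-substitution yields 1406·(102) + 13034·(-11) = 38, so one solution is s = 102·27 = 2754, t = -11·27 = -297.
Solutions in s differ by 13034/38 = 343; the one in [0, 343) is 2754 mod 343 = 10.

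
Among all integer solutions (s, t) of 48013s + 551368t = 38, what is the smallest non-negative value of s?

Reduce mod 551368: 48013s ≡ 38 (mod 551368). With g = gcd(48013, 551368) = 1 dividing 38, divide through: 48013s ≡ 38 (mod 551368).
Since gcd(48013, 551368) = 1, s ≡ 38·(48013)⁻¹ ≡ 235646 (mod 551368). Smallest non-negative: 235646.

235646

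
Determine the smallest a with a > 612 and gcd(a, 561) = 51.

Multiples of 51 above 612: 51·13, 51·14, … . Need the cofactor coprime to 561/51 = 11.
Checking s = 13, 14, … the first with gcd(s, 11) = 1 is s = 13, giving 663.

663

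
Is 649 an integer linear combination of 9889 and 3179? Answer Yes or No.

gcd(9889, 3179): 9889 = 3·3179 + 352; 3179 = 9·352 + 11; 352 = 32·11 + 0 → 11
11 divides 649, so a solution exists.

Yes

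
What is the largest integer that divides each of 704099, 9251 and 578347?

gcd(704099, 9251): 704099 = 76·9251 + 1023; 9251 = 9·1023 + 44; 1023 = 23·44 + 11; 44 = 4·11 + 0 → 11
gcd(11, 578347): 578347 = 52577·11 + 0 → 11

11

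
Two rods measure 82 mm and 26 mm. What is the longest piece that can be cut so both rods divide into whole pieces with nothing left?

Euclid: 82 = 3·26 + 4; 26 = 6·4 + 2; 4 = 2·2 + 0. Last nonzero remainder: 2.

2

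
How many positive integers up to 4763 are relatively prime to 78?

Prime factors of 78: 2, 3, 13. Count integers ≤ 4763 divisible by none of them.
By inclusion–exclusion: 4763 − ⌊4763/2⌋ − ⌊4763/3⌋ − ⌊4763/13⌋ + ⌊4763/6⌋ + ⌊4763/26⌋ + ⌊4763/39⌋ − ⌊4763/78⌋ = 1466.

1466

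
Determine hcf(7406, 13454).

Euclid: 13454 = 1·7406 + 6048; 7406 = 1·6048 + 1358; 6048 = 4·1358 + 616; 1358 = 2·616 + 126; 616 = 4·126 + 112; 126 = 1·112 + 14; 112 = 8·14 + 0. Last nonzero remainder: 14.

14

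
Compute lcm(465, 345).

10695

gcd first: 465 = 1·345 + 120; 345 = 2·120 + 105; 120 = 1·105 + 15; 105 = 7·15 + 0 → gcd = 15
lcm = 465·345/gcd = 160425/15 = 10695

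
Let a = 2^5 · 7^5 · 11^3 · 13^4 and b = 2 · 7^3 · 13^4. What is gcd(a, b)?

min exponent per shared prime: 2 · 7^3 · 13^4 = 19592846

19592846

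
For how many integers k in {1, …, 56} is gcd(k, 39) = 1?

Prime factors of 39: 3, 13. Count integers ≤ 56 divisible by none of them.
By inclusion–exclusion: 56 − ⌊56/3⌋ − ⌊56/13⌋ + ⌊56/39⌋ = 35.

35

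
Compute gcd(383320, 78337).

7

Euclid: 383320 = 4·78337 + 69972; 78337 = 1·69972 + 8365; 69972 = 8·8365 + 3052; 8365 = 2·3052 + 2261; 3052 = 1·2261 + 791; 2261 = 2·791 + 679; 791 = 1·679 + 112; 679 = 6·112 + 7; 112 = 16·7 + 0. Last nonzero remainder: 7.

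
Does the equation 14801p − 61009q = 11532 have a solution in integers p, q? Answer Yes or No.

gcd(14801, 61009): 61009 = 4·14801 + 1805; 14801 = 8·1805 + 361; 1805 = 5·361 + 0 → 361
361 does not divide 11532, so a solution does not exist.

No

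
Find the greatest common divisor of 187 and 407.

11

Euclid: 407 = 2·187 + 33; 187 = 5·33 + 22; 33 = 1·22 + 11; 22 = 2·11 + 0. Last nonzero remainder: 11.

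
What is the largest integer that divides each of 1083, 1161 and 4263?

gcd(1083, 1161): 1161 = 1·1083 + 78; 1083 = 13·78 + 69; 78 = 1·69 + 9; 69 = 7·9 + 6; 9 = 1·6 + 3; 6 = 2·3 + 0 → 3
gcd(3, 4263): 4263 = 1421·3 + 0 → 3

3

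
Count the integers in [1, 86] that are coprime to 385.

Prime factors of 385: 5, 7, 11. Count integers ≤ 86 divisible by none of them.
By inclusion–exclusion: 86 − ⌊86/5⌋ − ⌊86/7⌋ − ⌊86/11⌋ + ⌊86/35⌋ + ⌊86/55⌋ + ⌊86/77⌋ − ⌊86/385⌋ = 54.

54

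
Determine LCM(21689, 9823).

213051047

gcd first: 21689 = 2·9823 + 2043; 9823 = 4·2043 + 1651; 2043 = 1·1651 + 392; 1651 = 4·392 + 83; 392 = 4·83 + 60; 83 = 1·60 + 23; 60 = 2·23 + 14; 23 = 1·14 + 9; 14 = 1·9 + 5; 9 = 1·5 + 4; 5 = 1·4 + 1; 4 = 4·1 + 0 → gcd = 1
lcm = 21689·9823/gcd = 213051047/1 = 213051047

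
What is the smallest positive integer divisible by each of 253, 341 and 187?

253 = 11 · 23; 341 = 11 · 31; 187 = 11 · 17
lcm takes max exponent of each prime: 11 · 17 · 23 · 31 = 133331

133331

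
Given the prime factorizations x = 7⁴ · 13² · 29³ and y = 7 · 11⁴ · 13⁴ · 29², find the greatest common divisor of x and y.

min exponent per shared prime: 7 · 13² · 29² = 994903

994903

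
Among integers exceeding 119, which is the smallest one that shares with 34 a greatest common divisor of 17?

gcd(t, 34) = 17 forces 17 | t; write t = 17s. Then gcd(17s, 17·2) = 17·gcd(s, 2), so need gcd(s, 2) = 1.
17s > 119 gives s ≥ 8. The least s ≥ 8 coprime to 2 is 9, so t = 17·9 = 153.

153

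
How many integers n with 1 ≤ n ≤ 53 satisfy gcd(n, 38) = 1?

26

38 = 2·19. Inclusion–exclusion on these primes:
53 − ⌊53/2⌋ − ⌊53/19⌋ + ⌊53/38⌋ = 26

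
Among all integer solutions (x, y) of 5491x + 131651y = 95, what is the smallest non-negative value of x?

Reduce mod 131651: 5491x ≡ 95 (mod 131651). With g = gcd(5491, 131651) = 19 dividing 95, divide through: 289x ≡ 5 (mod 6929).
Since gcd(289, 6929) = 1, x ≡ 5·(289)⁻¹ ≡ 1007 (mod 6929). Smallest non-negative: 1007.

1007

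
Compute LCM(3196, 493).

3196 = 2² · 17 · 47; 493 = 17 · 29
max exponents: 2² · 17 · 29 · 47 = 92684

92684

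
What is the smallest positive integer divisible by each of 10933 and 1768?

1486888

gcd first: 10933 = 6·1768 + 325; 1768 = 5·325 + 143; 325 = 2·143 + 39; 143 = 3·39 + 26; 39 = 1·26 + 13; 26 = 2·13 + 0 → gcd = 13
lcm = 10933·1768/gcd = 19329544/13 = 1486888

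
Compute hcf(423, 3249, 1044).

423 = 3² · 47; 3249 = 3² · 19²; 1044 = 2² · 3² · 29
gcd takes min exponent of each prime: 3² = 9

9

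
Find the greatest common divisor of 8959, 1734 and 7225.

8959 = 17² · 31; 1734 = 2 · 3 · 17²; 7225 = 5² · 17²
gcd takes min exponent of each prime: 17² = 289

289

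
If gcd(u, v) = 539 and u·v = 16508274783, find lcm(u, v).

30627597

For any two positive integers, gcd × lcm equals their product. Hence lcm = 16508274783 / 539 = 30627597.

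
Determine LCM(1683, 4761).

890307

gcd first: 4761 = 2·1683 + 1395; 1683 = 1·1395 + 288; 1395 = 4·288 + 243; 288 = 1·243 + 45; 243 = 5·45 + 18; 45 = 2·18 + 9; 18 = 2·9 + 0 → gcd = 9
lcm = 1683·4761/gcd = 8012763/9 = 890307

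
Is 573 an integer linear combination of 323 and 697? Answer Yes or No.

gcd(323, 697): 697 = 2·323 + 51; 323 = 6·51 + 17; 51 = 3·17 + 0 → 17
17 does not divide 573, so a solution does not exist.

No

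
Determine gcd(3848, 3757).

13

3848 = 2³ · 13 · 37
3757 = 13 · 17²
Common: 13 = 13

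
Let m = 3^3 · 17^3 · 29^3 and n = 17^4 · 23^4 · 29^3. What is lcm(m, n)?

15390927323818983

max exponent per prime: 3^3 · 17^4 · 23^4 · 29^3 = 15390927323818983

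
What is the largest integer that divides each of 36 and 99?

36 = 2² · 3²
99 = 3² · 11
Common: 3² = 9

9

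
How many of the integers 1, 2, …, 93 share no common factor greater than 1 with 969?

Prime factors of 969: 3, 17, 19. Count integers ≤ 93 divisible by none of them.
By inclusion–exclusion: 93 − ⌊93/3⌋ − ⌊93/17⌋ − ⌊93/19⌋ + ⌊93/51⌋ + ⌊93/57⌋ + ⌊93/323⌋ − ⌊93/969⌋ = 55.

55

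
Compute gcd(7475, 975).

325

Euclid: 7475 = 7·975 + 650; 975 = 1·650 + 325; 650 = 2·325 + 0. Last nonzero remainder: 325.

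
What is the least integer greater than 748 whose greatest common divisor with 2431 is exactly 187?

935

2431 = 187·13. Any x with gcd(x, 2431) = 187 is a multiple of 187, say 187s, with s coprime to 13.
Need s > 748/187, so s ≥ 5. First s ≥ 5 with gcd(s, 13) = 1 is s = 5. Thus x = 187·5 = 935.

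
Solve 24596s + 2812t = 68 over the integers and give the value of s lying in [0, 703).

Reduce mod 2812: 24596s ≡ 68 (mod 2812). With g = gcd(24596, 2812) = 4 dividing 68, divide through: 6149s ≡ 17 (mod 703).
Since gcd(6149, 703) = 1, s ≡ 17·(6149)⁻¹ ≡ 383 (mod 703). Smallest non-negative: 383.

383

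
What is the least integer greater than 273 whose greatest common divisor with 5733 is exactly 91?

364

gcd(k, 5733) = 91 forces 91 | k; write k = 91s. Then gcd(91s, 91·63) = 91·gcd(s, 63), so need gcd(s, 63) = 1.
91s > 273 gives s ≥ 4. The least s ≥ 4 coprime to 63 is 4, so k = 91·4 = 364.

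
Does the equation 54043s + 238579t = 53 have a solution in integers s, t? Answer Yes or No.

By Bézout, 54043s + 238579t = 53 has integer solutions iff gcd(54043, 238579) | 53.
Euclid: 238579 = 4·54043 + 22407; 54043 = 2·22407 + 9229; 22407 = 2·9229 + 3949; 9229 = 2·3949 + 1331; 3949 = 2·1331 + 1287; 1331 = 1·1287 + 44; 1287 = 29·44 + 11; 44 = 4·11 + 0. gcd = 11; 53 mod 11 = 9. No.

No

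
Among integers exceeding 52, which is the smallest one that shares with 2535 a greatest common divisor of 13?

91

2535 = 13·195. Any k with gcd(k, 2535) = 13 is a multiple of 13, say 13s, with s coprime to 195.
Need s > 52/13, so s ≥ 5. First s ≥ 5 with gcd(s, 195) = 1 is s = 7. Thus k = 13·7 = 91.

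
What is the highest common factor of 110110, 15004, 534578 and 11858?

gcd(110110, 15004): 110110 = 7·15004 + 5082; 15004 = 2·5082 + 4840; 5082 = 1·4840 + 242; 4840 = 20·242 + 0 → 242
gcd(242, 534578): 534578 = 2209·242 + 0 → 242
gcd(242, 11858): 11858 = 49·242 + 0 → 242

242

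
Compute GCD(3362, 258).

2

Euclid: 3362 = 13·258 + 8; 258 = 32·8 + 2; 8 = 4·2 + 0. Last nonzero remainder: 2.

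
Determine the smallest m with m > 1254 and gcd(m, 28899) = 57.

1311

Multiples of 57 above 1254: 57·23, 57·24, … . Need the cofactor coprime to 28899/57 = 507.
Checking s = 23, 24, … the first with gcd(s, 507) = 1 is s = 23, giving 1311.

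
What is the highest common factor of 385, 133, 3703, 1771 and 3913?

385 = 5 · 7 · 11; 133 = 7 · 19; 3703 = 7 · 23²; 1771 = 7 · 11 · 23; 3913 = 7 · 13 · 43
gcd takes min exponent of each prime: 7 = 7

7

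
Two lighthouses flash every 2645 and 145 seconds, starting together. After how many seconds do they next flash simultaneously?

gcd first: 2645 = 18·145 + 35; 145 = 4·35 + 5; 35 = 7·5 + 0 → gcd = 5
lcm = 2645·145/gcd = 383525/5 = 76705

76705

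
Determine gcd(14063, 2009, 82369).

14063 = 7³ · 41; 2009 = 7² · 41; 82369 = 7² · 41²
gcd takes min exponent of each prime: 7² · 41 = 2009

2009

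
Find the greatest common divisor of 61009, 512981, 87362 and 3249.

361

61009 = 13² · 19²; 512981 = 7² · 19² · 29; 87362 = 2 · 11² · 19²; 3249 = 3² · 19²
gcd takes min exponent of each prime: 19² = 361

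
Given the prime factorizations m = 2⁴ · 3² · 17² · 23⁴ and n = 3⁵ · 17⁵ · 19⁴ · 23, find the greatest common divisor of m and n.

min exponent per shared prime: 3² · 17² · 23 = 59823

59823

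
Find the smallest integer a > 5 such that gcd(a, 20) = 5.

15

Multiples of 5 above 5: 5·2, 5·3, … . Need the cofactor coprime to 20/5 = 4.
Checking s = 2, 3, … the first with gcd(s, 4) = 1 is s = 3, giving 15.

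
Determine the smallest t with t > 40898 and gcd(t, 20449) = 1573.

Multiples of 1573 above 40898: 1573·27, 1573·28, … . Need the cofactor coprime to 20449/1573 = 13.
Checking s = 27, 28, … the first with gcd(s, 13) = 1 is s = 27, giving 42471.

42471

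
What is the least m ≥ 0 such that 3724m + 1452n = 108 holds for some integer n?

117

gcd(3724, 1452) = 4 (Euclid: 3724 = 2·1452 + 820; 1452 = 1·820 + 632; 820 = 1·632 + 188; 632 = 3·188 + 68; 188 = 2·68 + 52; 68 = 1·52 + 16; 52 = 3·16 + 4; 16 = 4·4 + 0), and 4 | 108.
Extended Euclid: 3724·(85) + 1452·(-218) = 4. Scale by 27: m₀ = 2295.
General solution m = m₀ + 363t; reducing mod 363 gives m = 117 (and n = -300).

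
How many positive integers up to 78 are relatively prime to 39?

Prime factors of 39: 3, 13. Count integers ≤ 78 divisible by none of them.
By inclusion–exclusion: 78 − ⌊78/3⌋ − ⌊78/13⌋ + ⌊78/39⌋ = 48.

48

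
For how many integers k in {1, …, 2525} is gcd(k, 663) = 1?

1463

663 = 3·13·17. Inclusion–exclusion on these primes:
2525 − ⌊2525/3⌋ − ⌊2525/13⌋ − ⌊2525/17⌋ + ⌊2525/39⌋ + ⌊2525/51⌋ + ⌊2525/221⌋ − ⌊2525/663⌋ = 1463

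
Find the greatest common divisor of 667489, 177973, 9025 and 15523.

361

667489 = 19² · 43²; 177973 = 17 · 19² · 29; 9025 = 5² · 19²; 15523 = 19² · 43
gcd takes min exponent of each prime: 19² = 361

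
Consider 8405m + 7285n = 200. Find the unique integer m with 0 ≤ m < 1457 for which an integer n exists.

1197

Euclid: 8405 = 1·7285 + 1120; 7285 = 6·1120 + 565; 1120 = 1·565 + 555; 565 = 1·555 + 10; 555 = 55·10 + 5; 10 = 2·5 + 0 → gcd = 5; 200 = 5·40.
Back-substitution yields 8405·(722) + 7285·(-833) = 5, so one solution is m = 722·40 = 28880, n = -833·40 = -33320.
Solutions in m differ by 7285/5 = 1457; the one in [0, 1457) is 28880 mod 1457 = 1197.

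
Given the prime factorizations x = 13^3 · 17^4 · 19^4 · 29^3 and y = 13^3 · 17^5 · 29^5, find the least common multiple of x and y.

max exponent per prime: 13^3 · 17^5 · 19^4 · 29^5 = 8338329582058132404241

8338329582058132404241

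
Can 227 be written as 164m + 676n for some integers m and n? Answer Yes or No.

No

gcd(164, 676): 676 = 4·164 + 20; 164 = 8·20 + 4; 20 = 5·4 + 0 → 4
4 does not divide 227, so a solution does not exist.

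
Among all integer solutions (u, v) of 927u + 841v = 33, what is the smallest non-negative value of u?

460

Reduce mod 841: 927u ≡ 33 (mod 841). With g = gcd(927, 841) = 1 dividing 33, divide through: 927u ≡ 33 (mod 841).
Since gcd(927, 841) = 1, u ≡ 33·(927)⁻¹ ≡ 460 (mod 841). Smallest non-negative: 460.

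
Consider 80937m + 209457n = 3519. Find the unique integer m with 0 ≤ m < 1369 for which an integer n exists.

Reduce mod 209457: 80937m ≡ 3519 (mod 209457). With g = gcd(80937, 209457) = 153 dividing 3519, divide through: 529m ≡ 23 (mod 1369).
Since gcd(529, 1369) = 1, m ≡ 23·(529)⁻¹ ≡ 1250 (mod 1369). Smallest non-negative: 1250.

1250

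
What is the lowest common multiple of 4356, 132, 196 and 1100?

lcm(4356, 132) = 4356·132/gcd = 574992/132 = 4356
lcm(4356, 196) = 4356·196/gcd = 853776/4 = 213444
lcm(213444, 1100) = 213444·1100/gcd = 234788400/44 = 5336100

5336100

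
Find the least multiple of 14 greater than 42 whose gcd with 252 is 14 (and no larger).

Multiples of 14 above 42: 14·4, 14·5, … . Need the cofactor coprime to 252/14 = 18.
Checking s = 4, 5, … the first with gcd(s, 18) = 1 is s = 5, giving 70.

70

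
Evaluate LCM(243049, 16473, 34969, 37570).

217920163890

lcm(243049, 16473) = 243049·16473/gcd = 4003746177/289 = 13853793
lcm(13853793, 34969) = 13853793·34969/gcd = 484453287417/289 = 1676308953
lcm(1676308953, 37570) = 1676308953·37570/gcd = 62978927364210/289 = 217920163890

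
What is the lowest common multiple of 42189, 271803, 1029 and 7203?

546052227

lcm(42189, 271803) = 42189·271803/gcd = 11467096767/147 = 78007461
lcm(78007461, 1029) = 78007461·1029/gcd = 80269677369/1029 = 78007461
lcm(78007461, 7203) = 78007461·7203/gcd = 561887741583/1029 = 546052227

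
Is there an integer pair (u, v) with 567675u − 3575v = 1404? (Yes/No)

No

gcd(567675, 3575): 567675 = 158·3575 + 2825; 3575 = 1·2825 + 750; 2825 = 3·750 + 575; 750 = 1·575 + 175; 575 = 3·175 + 50; 175 = 3·50 + 25; 50 = 2·25 + 0 → 25
25 does not divide 1404, so a solution does not exist.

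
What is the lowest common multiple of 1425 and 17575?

gcd first: 17575 = 12·1425 + 475; 1425 = 3·475 + 0 → gcd = 475
lcm = 1425·17575/gcd = 25044375/475 = 52725

52725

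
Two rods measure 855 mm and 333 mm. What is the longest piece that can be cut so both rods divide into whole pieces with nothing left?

9

Euclid: 855 = 2·333 + 189; 333 = 1·189 + 144; 189 = 1·144 + 45; 144 = 3·45 + 9; 45 = 5·9 + 0. Last nonzero remainder: 9.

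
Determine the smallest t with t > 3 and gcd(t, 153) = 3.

153 = 3·51. Any t with gcd(t, 153) = 3 is a multiple of 3, say 3s, with s coprime to 51.
Need s > 3/3, so s ≥ 2. First s ≥ 2 with gcd(s, 51) = 1 is s = 2. Thus t = 3·2 = 6.

6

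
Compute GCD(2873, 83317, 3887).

2873 = 13² · 17; 83317 = 13² · 17 · 29; 3887 = 13² · 23
gcd takes min exponent of each prime: 13² = 169

169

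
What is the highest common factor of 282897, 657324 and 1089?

9

gcd(282897, 657324): 657324 = 2·282897 + 91530; 282897 = 3·91530 + 8307; 91530 = 11·8307 + 153; 8307 = 54·153 + 45; 153 = 3·45 + 18; 45 = 2·18 + 9; 18 = 2·9 + 0 → 9
gcd(9, 1089): 1089 = 121·9 + 0 → 9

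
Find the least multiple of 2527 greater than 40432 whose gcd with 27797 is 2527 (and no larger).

42959

gcd(k, 27797) = 2527 forces 2527 | k; write k = 2527s. Then gcd(2527s, 2527·11) = 2527·gcd(s, 11), so need gcd(s, 11) = 1.
2527s > 40432 gives s ≥ 17. The least s ≥ 17 coprime to 11 is 17, so k = 2527·17 = 42959.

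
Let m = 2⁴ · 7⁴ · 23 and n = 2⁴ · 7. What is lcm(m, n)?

883568

max exponent per prime: 2⁴ · 7⁴ · 23 = 883568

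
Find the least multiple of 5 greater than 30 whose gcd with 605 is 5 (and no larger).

35

gcd(a, 605) = 5 forces 5 | a; write a = 5s. Then gcd(5s, 5·121) = 5·gcd(s, 121), so need gcd(s, 121) = 1.
5s > 30 gives s ≥ 7. The least s ≥ 7 coprime to 121 is 7, so a = 5·7 = 35.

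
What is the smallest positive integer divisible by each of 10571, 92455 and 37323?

301465522215

10571 = 11 · 31²; 92455 = 5 · 11 · 41²; 37323 = 3² · 11 · 13 · 29
lcm takes max exponent of each prime: 3² · 5 · 11 · 13 · 29 · 31² · 41² = 301465522215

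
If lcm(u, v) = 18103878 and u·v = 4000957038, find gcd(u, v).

221

From gcd × lcm = uv: gcd = 4000957038 / 18103878 = 221.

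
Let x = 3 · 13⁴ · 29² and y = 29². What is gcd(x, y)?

841

min exponent per shared prime: 29² = 841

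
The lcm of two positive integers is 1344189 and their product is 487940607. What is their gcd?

363

gcd·lcm = product, so gcd = 487940607/1344189 = 363.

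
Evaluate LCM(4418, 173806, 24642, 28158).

lcm(4418, 173806) = 4418·173806/gcd = 767874908/94 = 8168882
lcm(8168882, 24642) = 8168882·24642/gcd = 201297590244/2 = 100648795122
lcm(100648795122, 28158) = 100648795122·28158/gcd = 2834068773045276/6 = 472344795507546

472344795507546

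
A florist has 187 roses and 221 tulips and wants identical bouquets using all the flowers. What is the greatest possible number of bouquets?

Euclid: 221 = 1·187 + 34; 187 = 5·34 + 17; 34 = 2·17 + 0. Last nonzero remainder: 17.

17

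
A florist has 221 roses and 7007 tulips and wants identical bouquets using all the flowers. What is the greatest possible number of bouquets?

13

221 = 13 · 17
7007 = 7² · 11 · 13
Common: 13 = 13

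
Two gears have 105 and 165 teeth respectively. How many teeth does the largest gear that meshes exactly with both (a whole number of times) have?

105 = 3 · 5 · 7
165 = 3 · 5 · 11
Common: 3 · 5 = 15

15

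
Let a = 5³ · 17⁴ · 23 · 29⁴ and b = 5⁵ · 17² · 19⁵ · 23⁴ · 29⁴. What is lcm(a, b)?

127913695938870942087059375

max exponent per prime: 5⁵ · 17⁴ · 19⁵ · 23⁴ · 29⁴ = 127913695938870942087059375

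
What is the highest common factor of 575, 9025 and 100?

25

gcd(575, 9025): 9025 = 15·575 + 400; 575 = 1·400 + 175; 400 = 2·175 + 50; 175 = 3·50 + 25; 50 = 2·25 + 0 → 25
gcd(25, 100): 100 = 4·25 + 0 → 25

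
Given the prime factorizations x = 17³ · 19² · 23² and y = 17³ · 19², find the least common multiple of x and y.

938230697

max exponent per prime: 17³ · 19² · 23² = 938230697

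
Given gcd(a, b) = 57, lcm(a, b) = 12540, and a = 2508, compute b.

285

Using ab = gcd(a,b)·lcm(a,b) = 57·12540 = 714780, we get b = 714780/2508 = 285.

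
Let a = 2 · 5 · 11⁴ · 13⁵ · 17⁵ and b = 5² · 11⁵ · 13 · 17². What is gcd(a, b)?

275031185

min exponent per shared prime: 5 · 11⁴ · 13 · 17² = 275031185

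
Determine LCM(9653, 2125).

gcd first: 9653 = 4·2125 + 1153; 2125 = 1·1153 + 972; 1153 = 1·972 + 181; 972 = 5·181 + 67; 181 = 2·67 + 47; 67 = 1·47 + 20; 47 = 2·20 + 7; 20 = 2·7 + 6; 7 = 1·6 + 1; 6 = 6·1 + 0 → gcd = 1
lcm = 9653·2125/gcd = 20512625/1 = 20512625

20512625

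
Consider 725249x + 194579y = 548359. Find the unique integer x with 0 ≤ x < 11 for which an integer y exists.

gcd(725249, 194579) = 17689 (Euclid: 725249 = 3·194579 + 141512; 194579 = 1·141512 + 53067; 141512 = 2·53067 + 35378; 53067 = 1·35378 + 17689; 35378 = 2·17689 + 0), and 17689 | 548359.
Extended Euclid: 725249·(-4) + 194579·(15) = 17689. Scale by 31: x₀ = -124.
General solution x = x₀ + 11t; reducing mod 11 gives x = 8 (and y = -27).

8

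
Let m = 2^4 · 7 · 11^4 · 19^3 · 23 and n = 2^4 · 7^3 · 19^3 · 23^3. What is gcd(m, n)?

17668784

min exponent per shared prime: 2^4 · 7 · 19^3 · 23 = 17668784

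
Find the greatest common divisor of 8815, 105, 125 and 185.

5

gcd(8815, 105): 8815 = 83·105 + 100; 105 = 1·100 + 5; 100 = 20·5 + 0 → 5
gcd(5, 125): 125 = 25·5 + 0 → 5
gcd(5, 185): 185 = 37·5 + 0 → 5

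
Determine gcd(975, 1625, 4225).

gcd(975, 1625): 1625 = 1·975 + 650; 975 = 1·650 + 325; 650 = 2·325 + 0 → 325
gcd(325, 4225): 4225 = 13·325 + 0 → 325

325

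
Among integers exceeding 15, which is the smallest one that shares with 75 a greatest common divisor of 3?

75 = 3·25. Any a with gcd(a, 75) = 3 is a multiple of 3, say 3s, with s coprime to 25.
Need s > 15/3, so s ≥ 6. First s ≥ 6 with gcd(s, 25) = 1 is s = 6. Thus a = 3·6 = 18.

18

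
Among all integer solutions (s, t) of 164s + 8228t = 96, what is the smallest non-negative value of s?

gcd(164, 8228) = 4 (Euclid: 8228 = 50·164 + 28; 164 = 5·28 + 24; 28 = 1·24 + 4; 24 = 6·4 + 0), and 4 | 96.
Extended Euclid: 164·(-301) + 8228·(6) = 4. Scale by 24: s₀ = -7224.
General solution s = s₀ + 2057k; reducing mod 2057 gives s = 1004 (and t = -20).

1004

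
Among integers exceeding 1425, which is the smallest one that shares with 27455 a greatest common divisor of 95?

1520

gcd(t, 27455) = 95 forces 95 | t; write t = 95s. Then gcd(95s, 95·289) = 95·gcd(s, 289), so need gcd(s, 289) = 1.
95s > 1425 gives s ≥ 16. The least s ≥ 16 coprime to 289 is 16, so t = 95·16 = 1520.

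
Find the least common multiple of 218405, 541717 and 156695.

lcm(218405, 541717) = 218405·541717/gcd = 118313701385/121 = 977799185
lcm(977799185, 156695) = 977799185·156695/gcd = 153216243293575/22385 = 6844594295

6844594295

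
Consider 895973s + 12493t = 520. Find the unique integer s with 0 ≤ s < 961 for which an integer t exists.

Reduce mod 12493: 895973s ≡ 520 (mod 12493). With g = gcd(895973, 12493) = 13 dividing 520, divide through: 68921s ≡ 40 (mod 961).
Since gcd(68921, 961) = 1, s ≡ 40·(68921)⁻¹ ≡ 780 (mod 961). Smallest non-negative: 780.

780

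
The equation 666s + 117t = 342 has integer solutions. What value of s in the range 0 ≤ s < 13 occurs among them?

gcd(666, 117) = 9 (Euclid: 666 = 5·117 + 81; 117 = 1·81 + 36; 81 = 2·36 + 9; 36 = 4·9 + 0), and 9 | 342.
Extended Euclid: 666·(3) + 117·(-17) = 9. Scale by 38: s₀ = 114.
General solution s = s₀ + 13k; reducing mod 13 gives s = 10 (and t = -54).

10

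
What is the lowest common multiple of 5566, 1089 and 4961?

5566 = 2 · 11² · 23; 1089 = 3² · 11²; 4961 = 11² · 41
lcm takes max exponent of each prime: 2 · 3² · 11² · 23 · 41 = 2053854

2053854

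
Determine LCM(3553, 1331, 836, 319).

49869908

3553 = 11 · 17 · 19; 1331 = 11³; 836 = 2² · 11 · 19; 319 = 11 · 29
lcm takes max exponent of each prime: 2² · 11³ · 17 · 19 · 29 = 49869908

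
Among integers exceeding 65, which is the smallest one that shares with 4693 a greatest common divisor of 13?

78

4693 = 13·361. Any m with gcd(m, 4693) = 13 is a multiple of 13, say 13s, with s coprime to 361.
Need s > 65/13, so s ≥ 6. First s ≥ 6 with gcd(s, 361) = 1 is s = 6. Thus m = 13·6 = 78.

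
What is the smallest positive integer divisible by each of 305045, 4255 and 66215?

180936526615

305045 = 5 · 13² · 19²; 4255 = 5 · 23 · 37; 66215 = 5 · 17 · 19 · 41
lcm takes max exponent of each prime: 5 · 13² · 17 · 19² · 23 · 37 · 41 = 180936526615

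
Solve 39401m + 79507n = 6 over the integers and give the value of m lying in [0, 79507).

Euclid: 79507 = 2·39401 + 705; 39401 = 55·705 + 626; 705 = 1·626 + 79; 626 = 7·79 + 73; 79 = 1·73 + 6; 73 = 12·6 + 1; 6 = 6·1 + 0 → gcd = 1; 6 = 1·6.
Back-substitution yields 39401·(13082) + 79507·(-6483) = 1, so one solution is m = 13082·6 = 78492, n = -6483·6 = -38898.
Solutions in m differ by 79507/1 = 79507; the one in [0, 79507) is 78492 mod 79507 = 78492.

78492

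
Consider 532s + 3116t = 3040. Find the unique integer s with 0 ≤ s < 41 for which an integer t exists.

35

Reduce mod 3116: 532s ≡ 3040 (mod 3116). With g = gcd(532, 3116) = 76 dividing 3040, divide through: 7s ≡ 40 (mod 41).
Since gcd(7, 41) = 1, s ≡ 40·(7)⁻¹ ≡ 35 (mod 41). Smallest non-negative: 35.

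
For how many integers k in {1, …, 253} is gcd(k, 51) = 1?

159

Prime factors of 51: 3, 17. Count integers ≤ 253 divisible by none of them.
By inclusion–exclusion: 253 − ⌊253/3⌋ − ⌊253/17⌋ + ⌊253/51⌋ = 159.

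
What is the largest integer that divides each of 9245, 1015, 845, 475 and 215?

5

gcd(9245, 1015): 9245 = 9·1015 + 110; 1015 = 9·110 + 25; 110 = 4·25 + 10; 25 = 2·10 + 5; 10 = 2·5 + 0 → 5
gcd(5, 845): 845 = 169·5 + 0 → 5
gcd(5, 475): 475 = 95·5 + 0 → 5
gcd(5, 215): 215 = 43·5 + 0 → 5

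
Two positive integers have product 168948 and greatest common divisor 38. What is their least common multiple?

4446

gcd·lcm = product, so lcm = 168948/38 = 4446.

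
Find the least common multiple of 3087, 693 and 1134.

3087 = 3² · 7³; 693 = 3² · 7 · 11; 1134 = 2 · 3⁴ · 7
lcm takes max exponent of each prime: 2 · 3⁴ · 7³ · 11 = 611226

611226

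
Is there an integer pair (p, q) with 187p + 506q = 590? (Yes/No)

No

gcd(187, 506): 506 = 2·187 + 132; 187 = 1·132 + 55; 132 = 2·55 + 22; 55 = 2·22 + 11; 22 = 2·11 + 0 → 11
11 does not divide 590, so a solution does not exist.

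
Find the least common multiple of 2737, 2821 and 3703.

25369253

lcm(2737, 2821) = 2737·2821/gcd = 7721077/7 = 1103011
lcm(1103011, 3703) = 1103011·3703/gcd = 4084449733/161 = 25369253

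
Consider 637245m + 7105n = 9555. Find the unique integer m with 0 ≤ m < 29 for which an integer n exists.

gcd(637245, 7105) = 245 (Euclid: 637245 = 89·7105 + 4900; 7105 = 1·4900 + 2205; 4900 = 2·2205 + 490; 2205 = 4·490 + 245; 490 = 2·245 + 0), and 245 | 9555.
Extended Euclid: 637245·(-13) + 7105·(1166) = 245. Scale by 39: m₀ = -507.
General solution m = m₀ + 29t; reducing mod 29 gives m = 15 (and n = -1344).

15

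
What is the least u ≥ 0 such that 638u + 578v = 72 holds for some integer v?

59

Euclid: 638 = 1·578 + 60; 578 = 9·60 + 38; 60 = 1·38 + 22; 38 = 1·22 + 16; 22 = 1·16 + 6; 16 = 2·6 + 4; 6 = 1·4 + 2; 4 = 2·2 + 0 → gcd = 2; 72 = 2·36.
Back-substitution yields 638·(106) + 578·(-117) = 2, so one solution is u = 106·36 = 3816, v = -117·36 = -4212.
Solutions in u differ by 578/2 = 289; the one in [0, 289) is 3816 mod 289 = 59.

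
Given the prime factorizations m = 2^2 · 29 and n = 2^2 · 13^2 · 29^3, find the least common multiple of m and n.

max exponent per prime: 2^2 · 13^2 · 29^3 = 16486964

16486964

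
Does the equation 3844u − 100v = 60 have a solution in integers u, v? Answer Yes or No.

gcd(3844, 100): 3844 = 38·100 + 44; 100 = 2·44 + 12; 44 = 3·12 + 8; 12 = 1·8 + 4; 8 = 2·4 + 0 → 4
4 divides 60, so a solution exists.

Yes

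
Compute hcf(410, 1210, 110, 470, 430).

410 = 2 · 5 · 41; 1210 = 2 · 5 · 11²; 110 = 2 · 5 · 11; 470 = 2 · 5 · 47; 430 = 2 · 5 · 43
gcd takes min exponent of each prime: 2 · 5 = 10

10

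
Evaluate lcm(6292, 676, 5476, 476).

13325468156

lcm(6292, 676) = 6292·676/gcd = 4253392/52 = 81796
lcm(81796, 5476) = 81796·5476/gcd = 447914896/4 = 111978724
lcm(111978724, 476) = 111978724·476/gcd = 53301872624/4 = 13325468156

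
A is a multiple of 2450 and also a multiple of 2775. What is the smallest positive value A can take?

271950

2450 = 2 · 5² · 7²; 2775 = 3 · 5² · 37
max exponents: 2 · 3 · 5² · 7² · 37 = 271950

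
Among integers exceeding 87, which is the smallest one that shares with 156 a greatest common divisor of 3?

93

gcd(k, 156) = 3 forces 3 | k; write k = 3s. Then gcd(3s, 3·52) = 3·gcd(s, 52), so need gcd(s, 52) = 1.
3s > 87 gives s ≥ 30. The least s ≥ 30 coprime to 52 is 31, so k = 3·31 = 93.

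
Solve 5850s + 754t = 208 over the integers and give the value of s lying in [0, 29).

3

Euclid: 5850 = 7·754 + 572; 754 = 1·572 + 182; 572 = 3·182 + 26; 182 = 7·26 + 0 → gcd = 26; 208 = 26·8.
Back-substitution yields 5850·(4) + 754·(-31) = 26, so one solution is s = 4·8 = 32, t = -31·8 = -248.
Solutions in s differ by 754/26 = 29; the one in [0, 29) is 32 mod 29 = 3.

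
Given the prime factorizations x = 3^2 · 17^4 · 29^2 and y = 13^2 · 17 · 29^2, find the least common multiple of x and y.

max exponent per prime: 3^2 · 13^2 · 17^4 · 29^2 = 106836805881

106836805881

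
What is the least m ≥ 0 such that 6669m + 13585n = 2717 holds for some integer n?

33

Euclid: 13585 = 2·6669 + 247; 6669 = 27·247 + 0 → gcd = 247; 2717 = 247·11.
Back-substitution yields 6669·(-2) + 13585·(1) = 247, so one solution is m = -2·11 = -22, n = 1·11 = 11.
Solutions in m differ by 13585/247 = 55; the one in [0, 55) is -22 mod 55 = 33.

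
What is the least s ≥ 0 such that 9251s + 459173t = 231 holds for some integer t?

29781

gcd(9251, 459173) = 11 (Euclid: 459173 = 49·9251 + 5874; 9251 = 1·5874 + 3377; 5874 = 1·3377 + 2497; 3377 = 1·2497 + 880; 2497 = 2·880 + 737; 880 = 1·737 + 143; 737 = 5·143 + 22; 143 = 6·22 + 11; 22 = 2·11 + 0), and 11 | 231.
Extended Euclid: 9251·(19308) + 459173·(-389) = 11. Scale by 21: s₀ = 405468.
General solution s = s₀ + 41743k; reducing mod 41743 gives s = 29781 (and t = -600).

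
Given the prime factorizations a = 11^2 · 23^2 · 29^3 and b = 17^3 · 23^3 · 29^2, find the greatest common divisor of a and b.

444889

min exponent per shared prime: 23^2 · 29^2 = 444889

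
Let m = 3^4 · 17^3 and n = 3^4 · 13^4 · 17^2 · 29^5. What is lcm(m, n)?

233128399292872317

max exponent per prime: 3^4 · 13^4 · 17^3 · 29^5 = 233128399292872317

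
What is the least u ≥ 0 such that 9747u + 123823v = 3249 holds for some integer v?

gcd(9747, 123823) = 361 (Euclid: 123823 = 12·9747 + 6859; 9747 = 1·6859 + 2888; 6859 = 2·2888 + 1083; 2888 = 2·1083 + 722; 1083 = 1·722 + 361; 722 = 2·361 + 0), and 361 | 3249.
Extended Euclid: 9747·(-127) + 123823·(10) = 361. Scale by 9: u₀ = -1143.
General solution u = u₀ + 343t; reducing mod 343 gives u = 229 (and v = -18).

229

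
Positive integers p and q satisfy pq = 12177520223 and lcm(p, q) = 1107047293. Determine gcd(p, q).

gcd·lcm = product, so gcd = 12177520223/1107047293 = 11.

11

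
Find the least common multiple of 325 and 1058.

343850

325 = 5² · 13; 1058 = 2 · 23²
max exponents: 2 · 5² · 13 · 23² = 343850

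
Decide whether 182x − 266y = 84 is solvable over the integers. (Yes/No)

By Bézout, 182x − 266y = 84 has integer solutions iff gcd(182, 266) | 84.
Euclid: 266 = 1·182 + 84; 182 = 2·84 + 14; 84 = 6·14 + 0. gcd = 14; 84 mod 14 = 0. Yes.

Yes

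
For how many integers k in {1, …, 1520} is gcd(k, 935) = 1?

1040

Prime factors of 935: 5, 11, 17. Count integers ≤ 1520 divisible by none of them.
By inclusion–exclusion: 1520 − ⌊1520/5⌋ − ⌊1520/11⌋ − ⌊1520/17⌋ + ⌊1520/55⌋ + ⌊1520/85⌋ + ⌊1520/187⌋ − ⌊1520/935⌋ = 1040.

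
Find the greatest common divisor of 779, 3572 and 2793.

19

gcd(779, 3572): 3572 = 4·779 + 456; 779 = 1·456 + 323; 456 = 1·323 + 133; 323 = 2·133 + 57; 133 = 2·57 + 19; 57 = 3·19 + 0 → 19
gcd(19, 2793): 2793 = 147·19 + 0 → 19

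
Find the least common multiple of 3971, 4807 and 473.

3927319

3971 = 11 · 19²; 4807 = 11 · 19 · 23; 473 = 11 · 43
lcm takes max exponent of each prime: 11 · 19² · 23 · 43 = 3927319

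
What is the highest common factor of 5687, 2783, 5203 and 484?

5687 = 11² · 47; 2783 = 11² · 23; 5203 = 11² · 43; 484 = 2² · 11²
gcd takes min exponent of each prime: 11² = 121

121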